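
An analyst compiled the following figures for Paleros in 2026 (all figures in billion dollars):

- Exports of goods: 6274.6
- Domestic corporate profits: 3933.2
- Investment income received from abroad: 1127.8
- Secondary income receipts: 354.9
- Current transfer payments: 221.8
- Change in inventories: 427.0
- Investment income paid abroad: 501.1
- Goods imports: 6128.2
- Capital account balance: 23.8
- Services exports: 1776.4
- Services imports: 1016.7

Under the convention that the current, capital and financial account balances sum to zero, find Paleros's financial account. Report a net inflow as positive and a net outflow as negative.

Goods balance = 6274.6 - 6128.2 = 146.4
Services balance = 1776.4 - 1016.7 = 759.7
Trade balance (goods + services) = 146.4 + 759.7 = 906.1
Net primary income = 1127.8 - 501.1 = 626.7
Net secondary income = 354.9 - 221.8 = 133.1
Current account = 906.1 + 626.7 + 133.1 = 1665.9
Financial account = -(1665.9 + 23.8) = -1689.7

-1689.7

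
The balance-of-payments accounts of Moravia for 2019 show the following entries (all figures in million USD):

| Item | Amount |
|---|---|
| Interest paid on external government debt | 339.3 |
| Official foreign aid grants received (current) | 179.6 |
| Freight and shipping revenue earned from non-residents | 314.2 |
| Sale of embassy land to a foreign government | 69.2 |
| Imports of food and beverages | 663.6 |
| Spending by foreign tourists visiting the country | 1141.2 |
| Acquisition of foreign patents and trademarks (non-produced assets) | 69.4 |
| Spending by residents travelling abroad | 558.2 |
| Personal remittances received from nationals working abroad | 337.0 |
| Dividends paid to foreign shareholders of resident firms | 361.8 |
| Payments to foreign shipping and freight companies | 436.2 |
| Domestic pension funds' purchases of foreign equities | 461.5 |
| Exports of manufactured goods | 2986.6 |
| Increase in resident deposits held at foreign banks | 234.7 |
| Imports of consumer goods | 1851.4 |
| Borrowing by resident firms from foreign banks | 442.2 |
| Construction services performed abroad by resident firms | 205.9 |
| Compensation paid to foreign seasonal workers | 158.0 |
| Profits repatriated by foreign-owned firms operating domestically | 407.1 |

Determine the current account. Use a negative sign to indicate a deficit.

388.9

Goods: 2986.6 - 663.6 - 1851.4 = 471.6
Services: 205.9 - 558.2 + 314.2 - 436.2 + 1141.2 = 666.9
Primary income: -339.3 - 361.8 - 158.0 - 407.1 = -1266.2
Secondary income: 179.6 + 337.0 = 516.6
Current account = 471.6 + 666.9 + (-1266.2) + 516.6 = 388.9
(Excluded from the current account — capital account: sale of embassy land to a foreign government 69.2, acquisition of foreign patents and trademarks (non-produced assets) 69.4; financial account: domestic pension funds' purchases of foreign equities 461.5, increase in resident deposits held at foreign banks 234.7, borrowing by resident firms from foreign banks 442.2.)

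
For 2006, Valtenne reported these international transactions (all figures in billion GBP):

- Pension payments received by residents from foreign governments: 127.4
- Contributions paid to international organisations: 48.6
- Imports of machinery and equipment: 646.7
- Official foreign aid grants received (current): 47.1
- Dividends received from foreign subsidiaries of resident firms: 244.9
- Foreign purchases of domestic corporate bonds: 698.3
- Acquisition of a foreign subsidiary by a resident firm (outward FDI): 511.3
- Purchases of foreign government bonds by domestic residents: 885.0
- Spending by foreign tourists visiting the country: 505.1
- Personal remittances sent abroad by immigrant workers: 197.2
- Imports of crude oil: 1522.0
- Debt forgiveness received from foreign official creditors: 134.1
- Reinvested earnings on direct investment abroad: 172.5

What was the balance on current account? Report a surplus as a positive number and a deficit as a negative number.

Goods: -1522.0 - 646.7 = -2168.7
Services: 505.1
Primary income: 244.9 + 172.5 = 417.4
Secondary income: -48.6 + 127.4 - 197.2 + 47.1 = -71.3
Current account = (-2168.7) + 505.1 + 417.4 + (-71.3) = -1317.5
(Excluded from the current account — financial account: foreign purchases of domestic corporate bonds 698.3, acquisition of a foreign subsidiary by a resident firm (outward FDI) 511.3, purchases of foreign government bonds by domestic residents 885.0; capital account: debt forgiveness received from foreign official creditors 134.1.)

-1317.5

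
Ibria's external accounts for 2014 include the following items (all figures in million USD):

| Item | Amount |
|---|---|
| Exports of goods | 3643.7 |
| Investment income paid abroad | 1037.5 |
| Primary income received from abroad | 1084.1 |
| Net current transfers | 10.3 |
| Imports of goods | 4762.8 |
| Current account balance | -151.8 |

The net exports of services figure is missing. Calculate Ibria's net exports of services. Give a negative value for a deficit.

910.4

Current account = goods balance + services balance + net primary income + net secondary income
Sum of the known components = -1062.2
Net exports of services = CA - (known components) = -151.8 - (-1062.2) = 910.4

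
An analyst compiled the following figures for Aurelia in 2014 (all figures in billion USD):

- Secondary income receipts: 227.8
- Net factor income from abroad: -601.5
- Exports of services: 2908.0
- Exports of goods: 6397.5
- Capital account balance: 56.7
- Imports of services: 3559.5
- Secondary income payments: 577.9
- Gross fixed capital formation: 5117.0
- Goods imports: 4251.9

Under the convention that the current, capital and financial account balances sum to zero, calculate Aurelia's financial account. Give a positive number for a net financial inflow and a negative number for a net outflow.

-599.2

Goods balance = 6397.5 - 4251.9 = 2145.6
Services balance = 2908.0 - 3559.5 = -651.5
Trade balance (goods + services) = 2145.6 + (-651.5) = 1494.1
Net primary income = -601.5
Net secondary income = 227.8 - 577.9 = -350.1
Current account = 1494.1 + (-601.5) + (-350.1) = 542.5
Financial account = -(542.5 + 56.7) = -599.2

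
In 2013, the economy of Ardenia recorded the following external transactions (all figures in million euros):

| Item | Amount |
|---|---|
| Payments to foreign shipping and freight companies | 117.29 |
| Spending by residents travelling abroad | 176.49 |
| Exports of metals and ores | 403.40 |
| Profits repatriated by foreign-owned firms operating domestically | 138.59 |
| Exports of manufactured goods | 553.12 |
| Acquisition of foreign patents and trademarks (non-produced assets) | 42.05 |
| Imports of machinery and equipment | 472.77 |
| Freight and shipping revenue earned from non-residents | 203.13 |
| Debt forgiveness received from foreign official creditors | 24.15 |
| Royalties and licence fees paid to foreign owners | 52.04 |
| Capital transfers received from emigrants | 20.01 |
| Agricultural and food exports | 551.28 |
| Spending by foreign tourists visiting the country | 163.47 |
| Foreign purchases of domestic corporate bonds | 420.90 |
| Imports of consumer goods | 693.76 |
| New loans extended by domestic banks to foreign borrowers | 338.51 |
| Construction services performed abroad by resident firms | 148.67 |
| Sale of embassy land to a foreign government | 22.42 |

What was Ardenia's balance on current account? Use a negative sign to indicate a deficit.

372.13

Goods: -472.77 + 403.40 + 553.12 + 551.28 - 693.76 = 341.27
Services: -52.04 - 176.49 + 163.47 + 148.67 + 203.13 - 117.29 = 169.45
Primary income: -138.59
Current account = 341.27 + 169.45 + (-138.59) = 372.13
(Excluded from the current account — capital account: acquisition of foreign patents and trademarks (non-produced assets) 42.05, debt forgiveness received from foreign official creditors 24.15, capital transfers received from emigrants 20.01, sale of embassy land to a foreign government 22.42; financial account: foreign purchases of domestic corporate bonds 420.90, new loans extended by domestic banks to foreign borrowers 338.51.)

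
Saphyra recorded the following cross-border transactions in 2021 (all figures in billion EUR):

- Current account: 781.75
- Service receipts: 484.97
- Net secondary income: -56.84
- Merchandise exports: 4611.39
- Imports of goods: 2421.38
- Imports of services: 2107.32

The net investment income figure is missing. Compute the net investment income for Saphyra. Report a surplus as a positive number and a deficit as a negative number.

Current account = goods balance + services balance + net primary income + net secondary income
Sum of the known components = 510.82
Net investment income = CA - (known components) = 781.75 - 510.82 = 270.93

270.93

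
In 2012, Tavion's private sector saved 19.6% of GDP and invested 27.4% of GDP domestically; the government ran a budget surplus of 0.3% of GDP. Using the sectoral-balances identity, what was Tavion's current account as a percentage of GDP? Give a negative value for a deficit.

By the sectoral-balances identity, CA = (S_private - I) + (T - G).
Private balance = 19.6 - 27.4 = -7.8
Government balance (T - G) = 0.3
CA = -7.8 + 0.3 = -7.5

-7.5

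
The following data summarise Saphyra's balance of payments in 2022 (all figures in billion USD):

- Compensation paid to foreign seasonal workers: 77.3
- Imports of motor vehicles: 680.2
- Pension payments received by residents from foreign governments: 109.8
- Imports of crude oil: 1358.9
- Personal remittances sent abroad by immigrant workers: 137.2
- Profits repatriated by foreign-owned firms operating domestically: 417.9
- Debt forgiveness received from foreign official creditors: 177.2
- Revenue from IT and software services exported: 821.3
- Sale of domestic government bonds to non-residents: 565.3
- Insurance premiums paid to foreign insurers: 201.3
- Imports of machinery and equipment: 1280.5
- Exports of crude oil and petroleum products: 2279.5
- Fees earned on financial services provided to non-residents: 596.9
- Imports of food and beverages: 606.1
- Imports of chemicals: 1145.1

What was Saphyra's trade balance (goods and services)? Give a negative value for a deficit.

-1574.4

Goods: -606.1 - 1358.9 - 1145.1 - 680.2 - 1280.5 + 2279.5 = -2791.3
Services: -201.3 + 596.9 + 821.3 = 1216.9
Trade balance = -2791.3 + 1216.9 = -1574.4
(Excluded from the trade balance — primary income: compensation paid to foreign seasonal workers 77.3, profits repatriated by foreign-owned firms operating domestically 417.9; secondary income: pension payments received by residents from foreign governments 109.8, personal remittances sent abroad by immigrant workers 137.2; capital account: debt forgiveness received from foreign official creditors 177.2; financial account: sale of domestic government bonds to non-residents 565.3.)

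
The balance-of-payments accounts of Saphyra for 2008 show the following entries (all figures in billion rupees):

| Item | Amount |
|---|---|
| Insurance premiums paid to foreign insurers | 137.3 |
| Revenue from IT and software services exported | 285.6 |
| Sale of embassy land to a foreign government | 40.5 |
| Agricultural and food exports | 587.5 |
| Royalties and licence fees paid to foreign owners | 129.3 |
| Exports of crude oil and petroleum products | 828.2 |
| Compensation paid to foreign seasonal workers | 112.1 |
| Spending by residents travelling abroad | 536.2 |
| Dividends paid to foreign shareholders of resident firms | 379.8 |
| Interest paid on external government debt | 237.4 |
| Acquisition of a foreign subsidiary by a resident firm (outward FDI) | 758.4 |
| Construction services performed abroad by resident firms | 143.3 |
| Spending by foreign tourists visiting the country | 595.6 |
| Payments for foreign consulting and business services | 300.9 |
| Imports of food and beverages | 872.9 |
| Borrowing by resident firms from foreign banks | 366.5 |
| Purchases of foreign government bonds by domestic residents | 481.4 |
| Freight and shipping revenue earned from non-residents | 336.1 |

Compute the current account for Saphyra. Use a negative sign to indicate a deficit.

70.4

Goods: 587.5 - 872.9 + 828.2 = 542.8
Services: -137.3 + 285.6 + 143.3 - 536.2 - 129.3 + 336.1 + 595.6 - 300.9 = 256.9
Primary income: -379.8 - 237.4 - 112.1 = -729.3
Current account = 542.8 + 256.9 + (-729.3) = 70.4
(Excluded from the current account — capital account: sale of embassy land to a foreign government 40.5; financial account: acquisition of a foreign subsidiary by a resident firm (outward FDI) 758.4, borrowing by resident firms from foreign banks 366.5, purchases of foreign government bonds by domestic residents 481.4.)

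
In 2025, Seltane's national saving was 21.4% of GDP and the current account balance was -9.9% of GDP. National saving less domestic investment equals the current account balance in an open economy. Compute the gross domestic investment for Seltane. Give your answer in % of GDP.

31.3

I = S - CA = 21.4 - (-9.9) = 31.3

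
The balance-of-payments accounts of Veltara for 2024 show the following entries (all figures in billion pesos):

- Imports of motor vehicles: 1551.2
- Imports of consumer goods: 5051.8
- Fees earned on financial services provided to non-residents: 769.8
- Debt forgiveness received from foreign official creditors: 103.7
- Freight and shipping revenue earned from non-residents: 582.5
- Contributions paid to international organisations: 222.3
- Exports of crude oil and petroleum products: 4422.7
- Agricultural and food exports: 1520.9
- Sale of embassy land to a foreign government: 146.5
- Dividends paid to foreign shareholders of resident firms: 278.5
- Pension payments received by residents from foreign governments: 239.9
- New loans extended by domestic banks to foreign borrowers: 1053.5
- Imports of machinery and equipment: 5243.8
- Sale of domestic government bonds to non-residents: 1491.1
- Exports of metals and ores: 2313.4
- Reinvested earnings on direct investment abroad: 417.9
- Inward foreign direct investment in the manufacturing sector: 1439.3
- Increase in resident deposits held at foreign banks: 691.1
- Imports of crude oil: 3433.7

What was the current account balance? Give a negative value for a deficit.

Goods: -5051.8 - 3433.7 - 1551.2 - 5243.8 + 4422.7 + 2313.4 + 1520.9 = -7023.5
Services: 769.8 + 582.5 = 1352.3
Primary income: 417.9 - 278.5 = 139.4
Secondary income: 239.9 - 222.3 = 17.6
Current account = (-7023.5) + 1352.3 + 139.4 + 17.6 = -5514.2
(Excluded from the current account — capital account: debt forgiveness received from foreign official creditors 103.7, sale of embassy land to a foreign government 146.5; financial account: new loans extended by domestic banks to foreign borrowers 1053.5, sale of domestic government bonds to non-residents 1491.1, inward foreign direct investment in the manufacturing sector 1439.3, increase in resident deposits held at foreign banks 691.1.)

-5514.2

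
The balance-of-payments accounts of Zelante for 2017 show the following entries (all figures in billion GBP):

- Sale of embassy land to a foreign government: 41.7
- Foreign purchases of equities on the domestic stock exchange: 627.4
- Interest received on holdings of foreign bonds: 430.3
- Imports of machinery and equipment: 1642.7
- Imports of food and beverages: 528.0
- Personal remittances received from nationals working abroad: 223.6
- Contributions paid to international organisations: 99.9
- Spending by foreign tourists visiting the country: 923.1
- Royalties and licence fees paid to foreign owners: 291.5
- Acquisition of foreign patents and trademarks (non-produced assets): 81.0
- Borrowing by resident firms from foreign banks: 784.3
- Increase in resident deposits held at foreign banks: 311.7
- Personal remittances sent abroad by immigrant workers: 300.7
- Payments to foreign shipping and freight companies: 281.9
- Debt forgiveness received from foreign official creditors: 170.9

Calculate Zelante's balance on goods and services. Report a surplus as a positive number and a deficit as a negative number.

-1821.0

Goods: -1642.7 - 528.0 = -2170.7
Services: -291.5 + 923.1 - 281.9 = 349.7
Trade balance = -2170.7 + 349.7 = -1821.0
(Excluded from the trade balance — capital account: sale of embassy land to a foreign government 41.7, acquisition of foreign patents and trademarks (non-produced assets) 81.0, debt forgiveness received from foreign official creditors 170.9; financial account: foreign purchases of equities on the domestic stock exchange 627.4, borrowing by resident firms from foreign banks 784.3, increase in resident deposits held at foreign banks 311.7; primary income: interest received on holdings of foreign bonds 430.3; secondary income: personal remittances received from nationals working abroad 223.6, contributions paid to international organisations 99.9, personal remittances sent abroad by immigrant workers 300.7.)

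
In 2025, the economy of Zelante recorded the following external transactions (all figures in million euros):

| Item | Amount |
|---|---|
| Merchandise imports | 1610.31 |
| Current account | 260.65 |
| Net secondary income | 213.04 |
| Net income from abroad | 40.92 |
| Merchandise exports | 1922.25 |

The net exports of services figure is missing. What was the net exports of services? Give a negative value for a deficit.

Current account = goods balance + services balance + net primary income + net secondary income
Sum of the known components = 565.90
Net exports of services = CA - (known components) = 260.65 - 565.90 = -305.25

-305.25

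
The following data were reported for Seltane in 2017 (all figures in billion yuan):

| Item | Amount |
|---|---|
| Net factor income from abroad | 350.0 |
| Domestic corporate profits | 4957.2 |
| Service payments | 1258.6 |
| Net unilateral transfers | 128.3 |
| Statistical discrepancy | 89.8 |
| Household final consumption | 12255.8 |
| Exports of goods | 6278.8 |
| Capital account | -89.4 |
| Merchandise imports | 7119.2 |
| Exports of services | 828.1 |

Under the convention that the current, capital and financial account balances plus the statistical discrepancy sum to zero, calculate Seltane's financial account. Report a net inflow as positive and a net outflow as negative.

792.2

Goods balance = 6278.8 - 7119.2 = -840.4
Services balance = 828.1 - 1258.6 = -430.5
Trade balance (goods + services) = -840.4 + (-430.5) = -1270.9
Net primary income = 350.0
Net secondary income = 128.3
Current account = -1270.9 + 350.0 + 128.3 = -792.6
Financial account = -(-792.6 + (-89.4) + 89.8) = 792.2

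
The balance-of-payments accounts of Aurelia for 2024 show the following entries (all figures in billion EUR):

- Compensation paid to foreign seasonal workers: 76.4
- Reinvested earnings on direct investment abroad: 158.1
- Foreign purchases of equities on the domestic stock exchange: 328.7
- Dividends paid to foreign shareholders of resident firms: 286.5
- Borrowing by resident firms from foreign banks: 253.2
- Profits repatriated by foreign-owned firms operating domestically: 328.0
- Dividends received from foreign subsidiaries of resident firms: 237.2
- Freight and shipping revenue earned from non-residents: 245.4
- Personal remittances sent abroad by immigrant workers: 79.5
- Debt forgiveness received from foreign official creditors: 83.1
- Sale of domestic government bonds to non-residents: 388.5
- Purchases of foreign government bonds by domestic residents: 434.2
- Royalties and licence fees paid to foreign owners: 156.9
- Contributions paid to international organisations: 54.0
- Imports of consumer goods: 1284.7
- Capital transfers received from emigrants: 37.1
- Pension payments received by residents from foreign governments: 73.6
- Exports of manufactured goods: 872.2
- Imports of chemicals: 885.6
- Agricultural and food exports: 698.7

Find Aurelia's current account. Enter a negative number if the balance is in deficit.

Goods: -1284.7 + 872.2 + 698.7 - 885.6 = -599.4
Services: -156.9 + 245.4 = 88.5
Primary income: 158.1 + 237.2 - 328.0 - 76.4 - 286.5 = -295.6
Secondary income: -54.0 + 73.6 - 79.5 = -59.9
Current account = (-599.4) + 88.5 + (-295.6) + (-59.9) = -866.4
(Excluded from the current account — financial account: foreign purchases of equities on the domestic stock exchange 328.7, borrowing by resident firms from foreign banks 253.2, sale of domestic government bonds to non-residents 388.5, purchases of foreign government bonds by domestic residents 434.2; capital account: debt forgiveness received from foreign official creditors 83.1, capital transfers received from emigrants 37.1.)

-866.4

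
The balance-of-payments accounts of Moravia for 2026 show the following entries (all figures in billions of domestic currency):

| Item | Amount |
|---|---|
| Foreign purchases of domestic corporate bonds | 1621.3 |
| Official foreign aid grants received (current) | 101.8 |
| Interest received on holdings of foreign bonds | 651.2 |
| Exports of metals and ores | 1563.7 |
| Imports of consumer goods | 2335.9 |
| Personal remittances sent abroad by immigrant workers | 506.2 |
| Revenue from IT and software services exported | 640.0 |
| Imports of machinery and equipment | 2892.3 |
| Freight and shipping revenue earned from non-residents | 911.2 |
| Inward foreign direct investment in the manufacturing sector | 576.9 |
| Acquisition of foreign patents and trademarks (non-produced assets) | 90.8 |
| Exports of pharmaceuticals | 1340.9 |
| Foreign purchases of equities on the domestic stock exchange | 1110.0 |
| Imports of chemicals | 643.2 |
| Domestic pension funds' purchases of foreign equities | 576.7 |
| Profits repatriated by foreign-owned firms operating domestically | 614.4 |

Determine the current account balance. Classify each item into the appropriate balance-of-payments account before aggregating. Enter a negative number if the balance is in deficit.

Goods: 1563.7 - 2335.9 - 2892.3 + 1340.9 - 643.2 = -2966.8
Services: 911.2 + 640.0 = 1551.2
Primary income: -614.4 + 651.2 = 36.8
Secondary income: 101.8 - 506.2 = -404.4
Current account = (-2966.8) + 1551.2 + 36.8 + (-404.4) = -1783.2
(Excluded from the current account — financial account: foreign purchases of domestic corporate bonds 1621.3, inward foreign direct investment in the manufacturing sector 576.9, foreign purchases of equities on the domestic stock exchange 1110.0, domestic pension funds' purchases of foreign equities 576.7; capital account: acquisition of foreign patents and trademarks (non-produced assets) 90.8.)

-1783.2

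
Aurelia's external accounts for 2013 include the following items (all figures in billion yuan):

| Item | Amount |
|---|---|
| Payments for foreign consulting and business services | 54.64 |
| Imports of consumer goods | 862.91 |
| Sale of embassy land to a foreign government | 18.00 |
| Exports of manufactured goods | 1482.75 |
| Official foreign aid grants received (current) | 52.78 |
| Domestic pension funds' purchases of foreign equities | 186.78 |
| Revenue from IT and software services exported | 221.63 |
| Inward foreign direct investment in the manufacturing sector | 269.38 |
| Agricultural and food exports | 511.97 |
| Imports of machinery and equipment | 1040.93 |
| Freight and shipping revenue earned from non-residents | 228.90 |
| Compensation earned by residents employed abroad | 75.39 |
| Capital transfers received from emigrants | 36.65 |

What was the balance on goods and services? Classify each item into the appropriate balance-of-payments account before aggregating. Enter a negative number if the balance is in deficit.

Goods: -862.91 - 1040.93 + 1482.75 + 511.97 = 90.88
Services: -54.64 + 228.90 + 221.63 = 395.89
Trade balance = 90.88 + 395.89 = 486.77
(Excluded from the trade balance — capital account: sale of embassy land to a foreign government 18.00, capital transfers received from emigrants 36.65; secondary income: official foreign aid grants received (current) 52.78; financial account: domestic pension funds' purchases of foreign equities 186.78, inward foreign direct investment in the manufacturing sector 269.38; primary income: compensation earned by residents employed abroad 75.39.)

486.77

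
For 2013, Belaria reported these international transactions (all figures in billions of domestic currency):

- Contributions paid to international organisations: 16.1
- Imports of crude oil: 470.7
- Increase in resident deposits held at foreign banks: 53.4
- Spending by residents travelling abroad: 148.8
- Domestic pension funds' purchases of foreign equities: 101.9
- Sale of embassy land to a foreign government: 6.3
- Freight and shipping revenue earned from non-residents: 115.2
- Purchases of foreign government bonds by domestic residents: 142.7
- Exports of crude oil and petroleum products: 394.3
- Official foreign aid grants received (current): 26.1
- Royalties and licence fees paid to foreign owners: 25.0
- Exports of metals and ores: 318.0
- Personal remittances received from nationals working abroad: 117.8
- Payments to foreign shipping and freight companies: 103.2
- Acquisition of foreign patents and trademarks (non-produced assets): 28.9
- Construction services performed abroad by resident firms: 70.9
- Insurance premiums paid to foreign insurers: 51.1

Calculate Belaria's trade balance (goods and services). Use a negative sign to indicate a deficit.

Goods: 318.0 + 394.3 - 470.7 = 241.6
Services: -103.2 + 70.9 - 148.8 - 25.0 - 51.1 + 115.2 = -142.0
Trade balance = 241.6 + (-142.0) = 99.6
(Excluded from the trade balance — secondary income: contributions paid to international organisations 16.1, official foreign aid grants received (current) 26.1, personal remittances received from nationals working abroad 117.8; financial account: increase in resident deposits held at foreign banks 53.4, domestic pension funds' purchases of foreign equities 101.9, purchases of foreign government bonds by domestic residents 142.7; capital account: sale of embassy land to a foreign government 6.3, acquisition of foreign patents and trademarks (non-produced assets) 28.9.)

99.6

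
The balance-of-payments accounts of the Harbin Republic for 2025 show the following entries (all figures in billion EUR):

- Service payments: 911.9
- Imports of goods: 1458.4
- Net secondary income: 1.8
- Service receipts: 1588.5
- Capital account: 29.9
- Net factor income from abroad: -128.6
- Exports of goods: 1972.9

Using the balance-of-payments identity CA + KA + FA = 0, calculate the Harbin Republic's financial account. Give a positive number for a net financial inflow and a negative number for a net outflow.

-1094.2

Goods balance = 1972.9 - 1458.4 = 514.5
Services balance = 1588.5 - 911.9 = 676.6
Trade balance (goods + services) = 514.5 + 676.6 = 1191.1
Net primary income = -128.6
Net secondary income = 1.8
Current account = 1191.1 + (-128.6) + 1.8 = 1064.3
Financial account = -(1064.3 + 29.9) = -1094.2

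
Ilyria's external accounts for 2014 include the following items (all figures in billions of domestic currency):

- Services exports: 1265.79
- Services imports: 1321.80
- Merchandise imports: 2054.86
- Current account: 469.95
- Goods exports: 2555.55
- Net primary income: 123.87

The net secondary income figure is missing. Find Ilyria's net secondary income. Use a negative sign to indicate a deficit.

-98.60

Current account = goods balance + services balance + net primary income + net secondary income
Sum of the known components = 568.55
Net secondary income = CA - (known components) = 469.95 - 568.55 = -98.60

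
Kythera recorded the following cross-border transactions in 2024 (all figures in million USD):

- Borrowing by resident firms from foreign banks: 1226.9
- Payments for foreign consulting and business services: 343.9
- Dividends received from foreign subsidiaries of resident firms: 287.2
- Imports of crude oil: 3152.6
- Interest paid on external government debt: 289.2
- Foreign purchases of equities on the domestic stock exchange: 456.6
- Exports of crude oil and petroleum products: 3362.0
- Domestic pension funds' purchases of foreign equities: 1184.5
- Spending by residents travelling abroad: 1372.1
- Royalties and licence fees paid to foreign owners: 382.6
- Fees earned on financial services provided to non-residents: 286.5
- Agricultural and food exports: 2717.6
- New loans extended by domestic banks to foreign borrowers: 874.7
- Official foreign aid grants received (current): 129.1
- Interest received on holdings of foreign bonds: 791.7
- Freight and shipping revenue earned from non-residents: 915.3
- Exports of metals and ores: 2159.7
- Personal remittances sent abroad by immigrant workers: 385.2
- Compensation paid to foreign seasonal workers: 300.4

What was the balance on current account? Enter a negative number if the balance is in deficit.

4423.1

Goods: -3152.6 + 2159.7 + 2717.6 + 3362.0 = 5086.7
Services: 915.3 + 286.5 - 1372.1 - 343.9 - 382.6 = -896.8
Primary income: 791.7 - 300.4 - 289.2 + 287.2 = 489.3
Secondary income: -385.2 + 129.1 = -256.1
Current account = 5086.7 + (-896.8) + 489.3 + (-256.1) = 4423.1
(Excluded from the current account — financial account: borrowing by resident firms from foreign banks 1226.9, foreign purchases of equities on the domestic stock exchange 456.6, domestic pension funds' purchases of foreign equities 1184.5, new loans extended by domestic banks to foreign borrowers 874.7.)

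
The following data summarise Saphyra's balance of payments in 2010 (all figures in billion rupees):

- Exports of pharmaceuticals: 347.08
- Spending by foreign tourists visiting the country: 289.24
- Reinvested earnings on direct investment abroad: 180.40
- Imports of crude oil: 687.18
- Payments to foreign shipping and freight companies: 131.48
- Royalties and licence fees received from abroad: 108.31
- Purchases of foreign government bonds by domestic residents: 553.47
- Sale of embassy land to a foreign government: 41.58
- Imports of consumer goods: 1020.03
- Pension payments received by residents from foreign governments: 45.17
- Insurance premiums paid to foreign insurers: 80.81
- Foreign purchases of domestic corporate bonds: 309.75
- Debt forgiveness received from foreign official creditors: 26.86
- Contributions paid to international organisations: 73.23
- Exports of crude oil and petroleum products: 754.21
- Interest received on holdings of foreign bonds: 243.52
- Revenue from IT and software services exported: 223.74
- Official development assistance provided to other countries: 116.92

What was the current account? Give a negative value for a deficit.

82.02

Goods: -1020.03 + 347.08 + 754.21 - 687.18 = -605.92
Services: -80.81 - 131.48 + 223.74 + 108.31 + 289.24 = 409.00
Primary income: 180.40 + 243.52 = 423.92
Secondary income: -73.23 + 45.17 - 116.92 = -144.98
Current account = (-605.92) + 409.00 + 423.92 + (-144.98) = 82.02
(Excluded from the current account — financial account: purchases of foreign government bonds by domestic residents 553.47, foreign purchases of domestic corporate bonds 309.75; capital account: sale of embassy land to a foreign government 41.58, debt forgiveness received from foreign official creditors 26.86.)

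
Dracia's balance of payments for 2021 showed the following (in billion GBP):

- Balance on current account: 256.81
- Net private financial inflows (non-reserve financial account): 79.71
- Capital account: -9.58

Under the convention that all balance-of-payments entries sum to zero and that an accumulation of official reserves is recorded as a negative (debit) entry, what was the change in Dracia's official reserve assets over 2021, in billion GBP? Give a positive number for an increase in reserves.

326.94

Official reserve transactions balance = -(256.81 + (-9.58) + 79.71) = -326.94
An accumulation of reserves is recorded as a debit (negative entry), so the change in the stock of reserves is the negative of that balance.
Change in official reserves = -(-326.94) = 326.94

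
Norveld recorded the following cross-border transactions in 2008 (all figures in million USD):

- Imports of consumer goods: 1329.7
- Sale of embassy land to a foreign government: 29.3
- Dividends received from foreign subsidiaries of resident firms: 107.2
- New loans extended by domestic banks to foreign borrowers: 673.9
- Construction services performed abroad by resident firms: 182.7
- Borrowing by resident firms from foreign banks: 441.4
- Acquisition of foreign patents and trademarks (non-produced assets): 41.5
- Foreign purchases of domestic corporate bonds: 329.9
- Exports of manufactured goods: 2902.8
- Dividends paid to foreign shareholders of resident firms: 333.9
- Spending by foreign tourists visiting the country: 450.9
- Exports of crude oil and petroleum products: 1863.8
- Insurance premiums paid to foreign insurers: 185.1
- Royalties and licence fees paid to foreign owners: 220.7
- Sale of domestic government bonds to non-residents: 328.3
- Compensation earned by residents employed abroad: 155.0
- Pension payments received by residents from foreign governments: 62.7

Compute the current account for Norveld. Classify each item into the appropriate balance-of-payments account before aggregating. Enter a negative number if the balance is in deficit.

Goods: 1863.8 - 1329.7 + 2902.8 = 3436.9
Services: -185.1 - 220.7 + 182.7 + 450.9 = 227.8
Primary income: -333.9 + 155.0 + 107.2 = -71.7
Secondary income: 62.7
Current account = 3436.9 + 227.8 + (-71.7) + 62.7 = 3655.7
(Excluded from the current account — capital account: sale of embassy land to a foreign government 29.3, acquisition of foreign patents and trademarks (non-produced assets) 41.5; financial account: new loans extended by domestic banks to foreign borrowers 673.9, borrowing by resident firms from foreign banks 441.4, foreign purchases of domestic corporate bonds 329.9, sale of domestic government bonds to non-residents 328.3.)

3655.7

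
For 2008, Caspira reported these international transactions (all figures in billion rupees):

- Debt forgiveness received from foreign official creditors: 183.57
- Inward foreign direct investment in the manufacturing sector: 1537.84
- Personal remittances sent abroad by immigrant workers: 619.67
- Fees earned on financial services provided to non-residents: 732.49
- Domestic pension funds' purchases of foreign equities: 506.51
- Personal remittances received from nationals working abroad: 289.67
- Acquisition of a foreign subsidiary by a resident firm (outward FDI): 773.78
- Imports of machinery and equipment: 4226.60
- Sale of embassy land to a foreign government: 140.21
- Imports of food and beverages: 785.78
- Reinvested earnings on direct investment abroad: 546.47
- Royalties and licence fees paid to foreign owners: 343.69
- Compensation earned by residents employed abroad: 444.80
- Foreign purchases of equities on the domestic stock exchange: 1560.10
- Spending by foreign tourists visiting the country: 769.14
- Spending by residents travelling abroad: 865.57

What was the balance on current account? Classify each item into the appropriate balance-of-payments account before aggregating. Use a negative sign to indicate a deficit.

-4058.74

Goods: -4226.60 - 785.78 = -5012.38
Services: 769.14 - 343.69 - 865.57 + 732.49 = 292.37
Primary income: 546.47 + 444.80 = 991.27
Secondary income: -619.67 + 289.67 = -330.00
Current account = (-5012.38) + 292.37 + 991.27 + (-330.00) = -4058.74
(Excluded from the current account — capital account: debt forgiveness received from foreign official creditors 183.57, sale of embassy land to a foreign government 140.21; financial account: inward foreign direct investment in the manufacturing sector 1537.84, domestic pension funds' purchases of foreign equities 506.51, acquisition of a foreign subsidiary by a resident firm (outward FDI) 773.78, foreign purchases of equities on the domestic stock exchange 1560.10.)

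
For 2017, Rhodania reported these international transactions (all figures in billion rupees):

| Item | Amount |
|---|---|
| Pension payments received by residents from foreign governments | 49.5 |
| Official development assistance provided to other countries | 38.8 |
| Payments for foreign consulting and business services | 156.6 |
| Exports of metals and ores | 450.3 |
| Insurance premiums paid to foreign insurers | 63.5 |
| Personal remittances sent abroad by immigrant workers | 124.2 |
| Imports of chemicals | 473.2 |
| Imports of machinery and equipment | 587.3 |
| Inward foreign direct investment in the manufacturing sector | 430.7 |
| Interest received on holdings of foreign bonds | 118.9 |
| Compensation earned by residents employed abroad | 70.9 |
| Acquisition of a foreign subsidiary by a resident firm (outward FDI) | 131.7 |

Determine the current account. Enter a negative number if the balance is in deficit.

-754.0

Goods: 450.3 - 473.2 - 587.3 = -610.2
Services: -63.5 - 156.6 = -220.1
Primary income: 118.9 + 70.9 = 189.8
Secondary income: -124.2 - 38.8 + 49.5 = -113.5
Current account = (-610.2) + (-220.1) + 189.8 + (-113.5) = -754.0
(Excluded from the current account — financial account: inward foreign direct investment in the manufacturing sector 430.7, acquisition of a foreign subsidiary by a resident firm (outward FDI) 131.7.)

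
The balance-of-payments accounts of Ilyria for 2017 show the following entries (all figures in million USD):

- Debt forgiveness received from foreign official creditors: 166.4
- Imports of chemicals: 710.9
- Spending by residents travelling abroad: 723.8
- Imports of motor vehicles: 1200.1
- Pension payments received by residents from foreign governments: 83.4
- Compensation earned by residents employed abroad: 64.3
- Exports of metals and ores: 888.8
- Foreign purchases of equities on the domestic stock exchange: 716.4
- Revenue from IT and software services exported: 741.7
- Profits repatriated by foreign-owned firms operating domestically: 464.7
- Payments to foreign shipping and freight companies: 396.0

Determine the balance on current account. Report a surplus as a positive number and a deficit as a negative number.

Goods: 888.8 - 1200.1 - 710.9 = -1022.2
Services: -723.8 + 741.7 - 396.0 = -378.1
Primary income: 64.3 - 464.7 = -400.4
Secondary income: 83.4
Current account = (-1022.2) + (-378.1) + (-400.4) + 83.4 = -1717.3
(Excluded from the current account — capital account: debt forgiveness received from foreign official creditors 166.4; financial account: foreign purchases of equities on the domestic stock exchange 716.4.)

-1717.3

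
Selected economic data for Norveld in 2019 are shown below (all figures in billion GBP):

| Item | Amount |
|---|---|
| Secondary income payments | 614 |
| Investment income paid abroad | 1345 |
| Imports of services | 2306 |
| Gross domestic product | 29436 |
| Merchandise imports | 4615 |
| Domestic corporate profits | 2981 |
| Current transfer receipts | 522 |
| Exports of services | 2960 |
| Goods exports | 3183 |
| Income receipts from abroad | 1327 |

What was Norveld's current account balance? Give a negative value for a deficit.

-888

Goods balance = 3183 - 4615 = -1432
Services balance = 2960 - 2306 = 654
Trade balance (goods + services) = -1432 + 654 = -778
Net primary income = 1327 - 1345 = -18
Net secondary income = 522 - 614 = -92
Current account = -778 + (-18) + (-92) = -888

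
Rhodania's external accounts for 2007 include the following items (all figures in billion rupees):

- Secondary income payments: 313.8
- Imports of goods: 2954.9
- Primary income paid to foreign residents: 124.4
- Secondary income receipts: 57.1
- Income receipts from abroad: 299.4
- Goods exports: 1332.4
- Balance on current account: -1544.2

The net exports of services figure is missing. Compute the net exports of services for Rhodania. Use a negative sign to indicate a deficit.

160.0

Current account = goods balance + services balance + net primary income + net secondary income
Sum of the known components = -1704.2
Net exports of services = CA - (known components) = -1544.2 - (-1704.2) = 160.0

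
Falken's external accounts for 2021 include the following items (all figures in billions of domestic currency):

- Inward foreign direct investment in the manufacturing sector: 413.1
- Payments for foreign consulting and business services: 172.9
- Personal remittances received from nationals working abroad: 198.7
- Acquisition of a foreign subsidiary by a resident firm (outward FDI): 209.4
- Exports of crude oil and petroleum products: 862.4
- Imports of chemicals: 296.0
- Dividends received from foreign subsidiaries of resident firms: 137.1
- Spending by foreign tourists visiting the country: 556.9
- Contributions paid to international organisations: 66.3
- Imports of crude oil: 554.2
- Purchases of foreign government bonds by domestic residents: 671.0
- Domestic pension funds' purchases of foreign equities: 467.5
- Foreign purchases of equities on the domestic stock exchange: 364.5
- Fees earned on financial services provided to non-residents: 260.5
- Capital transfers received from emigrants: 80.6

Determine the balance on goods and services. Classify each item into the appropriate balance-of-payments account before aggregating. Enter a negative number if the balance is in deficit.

Goods: -296.0 - 554.2 + 862.4 = 12.2
Services: 260.5 + 556.9 - 172.9 = 644.5
Trade balance = 12.2 + 644.5 = 656.7
(Excluded from the trade balance — financial account: inward foreign direct investment in the manufacturing sector 413.1, acquisition of a foreign subsidiary by a resident firm (outward FDI) 209.4, purchases of foreign government bonds by domestic residents 671.0, domestic pension funds' purchases of foreign equities 467.5, foreign purchases of equities on the domestic stock exchange 364.5; secondary income: personal remittances received from nationals working abroad 198.7, contributions paid to international organisations 66.3; primary income: dividends received from foreign subsidiaries of resident firms 137.1; capital account: capital transfers received from emigrants 80.6.)

656.7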